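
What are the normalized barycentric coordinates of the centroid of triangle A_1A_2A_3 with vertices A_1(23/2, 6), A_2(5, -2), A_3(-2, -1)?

(1/3, 1/3, 1/3)

The centroid is the average of the vertices, so each weight is 1/3.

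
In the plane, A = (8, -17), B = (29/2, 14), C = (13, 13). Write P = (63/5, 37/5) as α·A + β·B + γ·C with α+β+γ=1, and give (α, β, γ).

(1/5, 2/5, 2/5)

Signed area of the reference triangle: [ABC] = ½·(8·(14−13) + (29/2)·(13−(-17)) + 13·(-17−14)) = ½·(8 + 435 − 403) = 20.
[PBC] = ½·((63/5)·(14−13) + (29/2)·(13−(37/5)) + 13·(37/5−14)) = ½·(63/5 + 406/5 − 429/5) = 4, so the A-coordinate is 4/20 = 1/5.
[APC] = ½·(8·(37/5−13) + (63/5)·(13−(-17)) + 13·(-17−(37/5))) = ½·(-224/5 + 378 − 1586/5) = 8, so the B-coordinate is 2/5.
[ABP] = ½·(8·(14−(37/5)) + (29/2)·(37/5−(-17)) + (63/5)·(-17−14)) = ½·(264/5 + 1769/5 − 1953/5) = 8, so the C-coordinate is 2/5.
Check: 1/5 + 2/5 + 2/5 = 1.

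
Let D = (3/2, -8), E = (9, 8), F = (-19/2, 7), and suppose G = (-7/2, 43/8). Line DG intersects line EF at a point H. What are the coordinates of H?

Barycentric coordinates of G with respect to DEF: (1/8, 1/4, 5/8).
On side EF the D-coordinate is zero; dropping G's D-weight 1/8 and renormalizing the remaining 1/4 : 5/8 gives weights 2/7, 5/7 on E, F.
H = (2/7)·(9, 8) + (5/7)·(-19/2, 7) = (-59/14, 51/7).

(-59/14, 51/7)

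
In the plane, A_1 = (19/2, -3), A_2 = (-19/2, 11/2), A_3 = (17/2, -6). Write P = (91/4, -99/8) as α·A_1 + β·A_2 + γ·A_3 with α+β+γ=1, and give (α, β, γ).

(3/4, -3/4, 1)

Signed area of the reference triangle: [A_1A_2A_3] = ½·((19/2)·(11/2−(-6)) + (-19/2)·(-6−(-3)) + (17/2)·(-3−(11/2))) = ½·(437/4 + 57/2 − 289/4) = 131/4.
[PA_2A_3] = ½·((91/4)·(11/2−(-6)) + (-19/2)·(-6−(-99/8)) + (17/2)·(-99/8−(11/2))) = ½·(2093/8 − 969/16 − 2431/16) = 393/16, so the A_1-coordinate is (393/16)/(131/4) = 3/4.
[A_1PA_3] = ½·((19/2)·(-99/8−(-6)) + (91/4)·(-6−(-3)) + (17/2)·(-3−(-99/8))) = ½·(-969/16 − 273/4 + 1275/16) = -393/16, so the A_2-coordinate is -3/4.
[A_1A_2P] = ½·((19/2)·(11/2−(-99/8)) + (-19/2)·(-99/8−(-3)) + (91/4)·(-3−(11/2))) = ½·(2717/16 + 1425/16 − 1547/8) = 131/4, so the A_3-coordinate is 1.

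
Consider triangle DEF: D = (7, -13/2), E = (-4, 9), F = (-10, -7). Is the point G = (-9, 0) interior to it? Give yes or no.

Barycentric coordinates of G: (-26/269, 237/538, 353/538).
The three coordinates are negative, positive, positive; a point is interior exactly when all three are positive.

no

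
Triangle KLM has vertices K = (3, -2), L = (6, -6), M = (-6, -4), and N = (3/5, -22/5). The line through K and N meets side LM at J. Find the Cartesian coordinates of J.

Barycentric coordinates of N with respect to KLM: (1/5, 2/5, 2/5).
On side LM the K-coordinate is zero; dropping N's K-weight 1/5 and renormalizing the remaining 2/5 : 2/5 gives weights 1/2, 1/2 on L, M.
J = (1/2)·(6, -6) + (1/2)·(-6, -4) = (0, -5).

(0, -5)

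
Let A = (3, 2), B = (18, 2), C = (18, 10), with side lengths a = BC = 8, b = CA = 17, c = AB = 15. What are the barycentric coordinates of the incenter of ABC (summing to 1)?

The incenter has barycentric coordinates proportional to the opposite side lengths: (8 : 17 : 15).
Normalizing by 8+17+15 = 40 gives (1/5, 17/40, 3/8).

(1/5, 17/40, 3/8)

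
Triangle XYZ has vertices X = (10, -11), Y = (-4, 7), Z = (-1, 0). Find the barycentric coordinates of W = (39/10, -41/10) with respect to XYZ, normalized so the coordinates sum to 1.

Signed area of the reference triangle: [XYZ] = ½·(10·(7−0) + (-4)·(0−(-11)) + (-1)·(-11−7)) = ½·(70 − 44 + 18) = 22.
[WYZ] = ½·((39/10)·(7−0) + (-4)·(0−(-41/10)) + (-1)·(-41/10−7)) = ½·(273/10 − 82/5 + 111/10) = 11, so the X-coordinate is 11/22 = 1/2.
[XWZ] = ½·(10·(-41/10−0) + (39/10)·(0−(-11)) + (-1)·(-11−(-41/10))) = ½·(-41 + 429/10 + 69/10) = 22/5, so the Y-coordinate is 1/5.
[XYW] = ½·(10·(7−(-41/10)) + (-4)·(-41/10−(-11)) + (39/10)·(-11−7)) = ½·(111 − 138/5 − 351/5) = 33/5, so the Z-coordinate is 3/10.

(1/2, 1/5, 3/10)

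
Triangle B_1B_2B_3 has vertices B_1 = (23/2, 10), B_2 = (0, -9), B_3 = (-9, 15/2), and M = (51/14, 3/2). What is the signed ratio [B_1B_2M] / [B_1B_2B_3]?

1/7

[B_1B_2B_3] = ½·((23/2)·(-9−(15/2)) + 0·(15/2−10) + (-9)·(10−(-9))) = ½·(-759/4 + 0 − 171) = -1443/8.
[B_1B_2M] = ½·((23/2)·(-9−(3/2)) + 0·(3/2−10) + (51/14)·(10−(-9))) = ½·(-483/4 + 0 + 969/14) = -1443/56, so the ratio is (-1443/56)/(-1443/8) = 1/7.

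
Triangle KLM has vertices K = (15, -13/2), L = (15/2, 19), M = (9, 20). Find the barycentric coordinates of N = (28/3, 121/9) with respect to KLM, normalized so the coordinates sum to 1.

Signed area of the reference triangle: [KLM] = ½·(15·(19−20) + (15/2)·(20−(-13/2)) + 9·(-13/2−19)) = ½·(-15 + 795/4 − 459/2) = -183/8.
[NLM] = ½·((28/3)·(19−20) + (15/2)·(20−(121/9)) + 9·(121/9−19)) = ½·(-28/3 + 295/6 − 50) = -61/12, so the K-coordinate is (-61/12)/(-183/8) = 2/9.
[KNM] = ½·(15·(121/9−20) + (28/3)·(20−(-13/2)) + 9·(-13/2−(121/9))) = ½·(-295/3 + 742/3 − 359/2) = -61/4, so the L-coordinate is 2/3.
[KLN] = ½·(15·(19−(121/9)) + (15/2)·(121/9−(-13/2)) + (28/3)·(-13/2−19)) = ½·(250/3 + 1795/12 − 238) = -61/24, so the M-coordinate is 1/9.
Check: 2/9 + 2/3 + 1/9 = 1.

(2/9, 2/3, 1/9)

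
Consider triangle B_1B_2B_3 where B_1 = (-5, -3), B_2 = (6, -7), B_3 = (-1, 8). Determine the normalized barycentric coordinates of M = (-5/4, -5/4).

(1/2, 1/4, 1/4)

Signed area of the reference triangle: [B_1B_2B_3] = ½·((-5)·(-7−8) + 6·(8−(-3)) + (-1)·(-3−(-7))) = ½·(75 + 66 − 4) = 137/2.
[MB_2B_3] = ½·((-5/4)·(-7−8) + 6·(8−(-5/4)) + (-1)·(-5/4−(-7))) = ½·(75/4 + 111/2 − 23/4) = 137/4, so the B_1-coordinate is (137/4)/(137/2) = 1/2.
[B_1MB_3] = ½·((-5)·(-5/4−8) + (-5/4)·(8−(-3)) + (-1)·(-3−(-5/4))) = ½·(185/4 − 55/4 + 7/4) = 137/8, so the B_2-coordinate is 1/4.
[B_1B_2M] = ½·((-5)·(-7−(-5/4)) + 6·(-5/4−(-3)) + (-5/4)·(-3−(-7))) = ½·(115/4 + 21/2 − 5) = 137/8, so the B_3-coordinate is 1/4.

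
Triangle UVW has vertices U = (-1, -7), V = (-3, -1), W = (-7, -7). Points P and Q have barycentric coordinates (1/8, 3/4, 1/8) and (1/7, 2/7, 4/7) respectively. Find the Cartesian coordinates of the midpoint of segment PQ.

(-33/8, -109/28)

Barycentric coordinates of the midpoint are the average: (15/112, 29/56, 39/112).
Converting: (15/112)·U + (29/56)·V + (39/112)·W = (-33/8, -109/28).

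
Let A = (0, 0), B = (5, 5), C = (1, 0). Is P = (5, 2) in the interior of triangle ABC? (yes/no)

Barycentric coordinates of P: (-12/5, 2/5, 3).
The three coordinates are negative, positive, positive; a point is interior exactly when all three are positive.

no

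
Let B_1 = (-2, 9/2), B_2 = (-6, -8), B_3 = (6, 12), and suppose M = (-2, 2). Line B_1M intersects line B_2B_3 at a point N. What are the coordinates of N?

Barycentric coordinates of M with respect to B_1B_2B_3: (4/7, 2/7, 1/7).
On side B_2B_3 the B_1-coordinate is zero; dropping M's B_1-weight 4/7 and renormalizing the remaining 2/7 : 1/7 gives weights 2/3, 1/3 on B_2, B_3.
N = (2/3)·(-6, -8) + (1/3)·(6, 12) = (-2, -4/3).

(-2, -4/3)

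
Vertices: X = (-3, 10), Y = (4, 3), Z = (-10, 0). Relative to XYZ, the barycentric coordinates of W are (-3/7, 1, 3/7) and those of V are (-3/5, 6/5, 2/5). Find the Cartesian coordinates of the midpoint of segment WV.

(9/5, -129/70)

Barycentric coordinates of the midpoint are the average: (-18/35, 11/10, 29/70).
Converting: (-18/35)·X + (11/10)·Y + (29/70)·Z = (9/5, -129/70).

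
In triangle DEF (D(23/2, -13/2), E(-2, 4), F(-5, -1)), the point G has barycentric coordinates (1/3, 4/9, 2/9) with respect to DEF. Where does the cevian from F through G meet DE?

Line FG meets DE where the F-coordinate vanishes; zeroing G's F-weight and renormalizing leaves D, E-weights 1/3 : 4/9 → (3/7, 4/7).
So H = (3/7)·D + (4/7)·E = (53/14, -1/2).

(53/14, -1/2)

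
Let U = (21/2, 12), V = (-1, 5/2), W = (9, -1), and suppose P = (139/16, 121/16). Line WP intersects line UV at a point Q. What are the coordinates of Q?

(103/12, 125/12)

Barycentric coordinates of P with respect to UVW: (5/8, 1/8, 1/4).
On side UV the W-coordinate is zero; dropping P's W-weight 1/4 and renormalizing the remaining 5/8 : 1/8 gives weights 5/6, 1/6 on U, V.
Q = (5/6)·(21/2, 12) + (1/6)·(-1, 5/2) = (103/12, 125/12).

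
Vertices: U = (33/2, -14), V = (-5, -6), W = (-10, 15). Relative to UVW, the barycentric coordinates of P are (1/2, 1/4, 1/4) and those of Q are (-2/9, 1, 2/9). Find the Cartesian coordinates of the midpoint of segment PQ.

Barycentric coordinates of the midpoint are the average: (5/36, 5/8, 17/72).
Converting: (5/36)·U + (5/8)·V + (17/72)·W = (-115/36, -155/72).

(-115/36, -155/72)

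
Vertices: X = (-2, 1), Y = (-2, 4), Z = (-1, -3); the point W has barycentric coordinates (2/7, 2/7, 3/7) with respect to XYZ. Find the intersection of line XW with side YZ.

(-7/5, -1/5)

Line XW meets YZ where the X-coordinate vanishes; zeroing W's X-weight and renormalizing leaves Y, Z-weights 2/7 : 3/7 → (2/5, 3/5).
So V = (2/5)·Y + (3/5)·Z = (-7/5, -1/5).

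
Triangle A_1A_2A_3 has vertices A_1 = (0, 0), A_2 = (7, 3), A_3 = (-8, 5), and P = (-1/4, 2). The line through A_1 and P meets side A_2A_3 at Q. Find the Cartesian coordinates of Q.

Barycentric coordinates of P with respect to A_1A_2A_3: (1/2, 1/4, 1/4).
On side A_2A_3 the A_1-coordinate is zero; dropping P's A_1-weight 1/2 and renormalizing the remaining 1/4 : 1/4 gives weights 1/2, 1/2 on A_2, A_3.
Q = (1/2)·(7, 3) + (1/2)·(-8, 5) = (-1/2, 4).

(-1/2, 4)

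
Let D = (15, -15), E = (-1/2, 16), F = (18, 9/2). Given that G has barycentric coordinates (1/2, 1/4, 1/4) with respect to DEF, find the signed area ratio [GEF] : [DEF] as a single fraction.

1/2

The signed ratio [GEF]/[DEF] equals the barycentric coordinate of G at vertex D, which is 1/2.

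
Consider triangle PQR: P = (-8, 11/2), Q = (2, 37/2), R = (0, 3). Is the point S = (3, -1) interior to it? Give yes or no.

no

Barycentric coordinates of S: (-109/258, -49/258, 208/129).
The three coordinates are negative, negative, positive; a point is interior exactly when all three are positive.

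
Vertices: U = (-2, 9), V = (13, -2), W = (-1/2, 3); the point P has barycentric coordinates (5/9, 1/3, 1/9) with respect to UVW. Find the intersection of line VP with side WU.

(-7/4, 8)

Line VP meets WU where the V-coordinate vanishes; zeroing P's V-weight and renormalizing leaves W, U-weights 1/9 : 5/9 → (1/6, 5/6).
So Q = (1/6)·W + (5/6)·U = (-7/4, 8).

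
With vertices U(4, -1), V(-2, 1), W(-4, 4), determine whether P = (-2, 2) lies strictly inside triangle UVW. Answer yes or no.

yes

Barycentric coordinates of P: (1/7, 3/7, 3/7).
The three coordinates are positive, positive, positive; a point is interior exactly when all three are positive.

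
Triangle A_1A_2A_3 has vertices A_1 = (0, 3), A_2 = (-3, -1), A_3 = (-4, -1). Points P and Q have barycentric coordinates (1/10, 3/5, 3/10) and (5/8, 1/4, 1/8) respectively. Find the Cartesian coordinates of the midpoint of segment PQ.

(-17/8, 9/20)

Barycentric coordinates of the midpoint are the average: (29/80, 17/40, 17/80).
Converting: (29/80)·A_1 + (17/40)·A_2 + (17/80)·A_3 = (-17/8, 9/20).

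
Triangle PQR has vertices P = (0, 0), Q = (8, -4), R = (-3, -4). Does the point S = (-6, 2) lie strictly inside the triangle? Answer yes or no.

no

Barycentric coordinates of S: (3/2, -15/22, 2/11).
The three coordinates are positive, negative, positive; a point is interior exactly when all three are positive.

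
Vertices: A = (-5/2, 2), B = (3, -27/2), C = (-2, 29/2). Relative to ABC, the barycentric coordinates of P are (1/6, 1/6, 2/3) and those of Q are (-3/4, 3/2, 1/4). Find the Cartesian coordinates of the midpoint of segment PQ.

Barycentric coordinates of the midpoint are the average: (-7/24, 5/6, 11/24).
Converting: (-7/24)·A + (5/6)·B + (11/24)·C = (37/16, -83/16).

(37/16, -83/16)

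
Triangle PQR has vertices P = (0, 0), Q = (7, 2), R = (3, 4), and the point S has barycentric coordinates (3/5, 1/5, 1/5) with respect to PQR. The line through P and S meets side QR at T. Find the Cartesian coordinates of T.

Line PS meets QR where the P-coordinate vanishes; zeroing S's P-weight and renormalizing leaves Q, R-weights 1/5 : 1/5 → (1/2, 1/2).
So T = (1/2)·Q + (1/2)·R = (5, 3).

(5, 3)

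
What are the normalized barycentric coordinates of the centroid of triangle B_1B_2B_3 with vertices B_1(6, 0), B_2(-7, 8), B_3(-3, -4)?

The centroid is the average of the vertices, so each weight is 1/3.

(1/3, 1/3, 1/3)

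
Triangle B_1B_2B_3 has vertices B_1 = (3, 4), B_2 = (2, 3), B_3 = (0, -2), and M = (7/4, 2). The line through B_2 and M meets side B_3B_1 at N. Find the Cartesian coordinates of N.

(3/2, 1)

Barycentric coordinates of M with respect to B_1B_2B_3: (1/4, 1/2, 1/4).
On side B_3B_1 the B_2-coordinate is zero; dropping M's B_2-weight 1/2 and renormalizing the remaining 1/4 : 1/4 gives weights 1/2, 1/2 on B_3, B_1.
N = (1/2)·(0, -2) + (1/2)·(3, 4) = (3/2, 1).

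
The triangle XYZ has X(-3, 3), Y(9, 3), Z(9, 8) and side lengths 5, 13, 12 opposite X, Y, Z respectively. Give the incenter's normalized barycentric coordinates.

(1/6, 13/30, 2/5)

The incenter has barycentric coordinates proportional to the opposite side lengths: (5 : 13 : 12).
Normalizing by 5+13+12 = 30 gives (1/6, 13/30, 2/5).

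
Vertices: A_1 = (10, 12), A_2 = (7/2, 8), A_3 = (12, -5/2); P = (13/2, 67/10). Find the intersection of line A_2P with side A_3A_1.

(11, 19/4)

Barycentric coordinates of P with respect to A_1A_2A_3: (1/5, 3/5, 1/5).
On side A_3A_1 the A_2-coordinate is zero; dropping P's A_2-weight 3/5 and renormalizing the remaining 1/5 : 1/5 gives weights 1/2, 1/2 on A_3, A_1.
Q = (1/2)·(12, -5/2) + (1/2)·(10, 12) = (11, 19/4).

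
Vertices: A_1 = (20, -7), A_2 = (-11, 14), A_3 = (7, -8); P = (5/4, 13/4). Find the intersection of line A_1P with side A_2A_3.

(-5, 20/3)

Barycentric coordinates of P with respect to A_1A_2A_3: (1/4, 1/2, 1/4).
On side A_2A_3 the A_1-coordinate is zero; dropping P's A_1-weight 1/4 and renormalizing the remaining 1/2 : 1/4 gives weights 2/3, 1/3 on A_2, A_3.
Q = (2/3)·(-11, 14) + (1/3)·(7, -8) = (-5, 20/3).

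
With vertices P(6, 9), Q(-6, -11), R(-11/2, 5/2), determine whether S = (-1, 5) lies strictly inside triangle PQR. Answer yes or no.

yes

Barycentric coordinates of S: (119/304, 1/304, 23/38).
The three coordinates are positive, positive, positive; a point is interior exactly when all three are positive.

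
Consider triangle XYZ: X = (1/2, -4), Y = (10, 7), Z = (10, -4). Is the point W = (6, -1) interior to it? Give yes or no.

Barycentric coordinates of W: (8/19, 3/11, 64/209).
The three coordinates are positive, positive, positive; a point is interior exactly when all three are positive.

yes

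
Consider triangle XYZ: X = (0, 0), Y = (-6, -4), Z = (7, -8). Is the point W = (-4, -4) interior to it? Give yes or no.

yes

Barycentric coordinates of W: (2/19, 15/19, 2/19).
The three coordinates are positive, positive, positive; a point is interior exactly when all three are positive.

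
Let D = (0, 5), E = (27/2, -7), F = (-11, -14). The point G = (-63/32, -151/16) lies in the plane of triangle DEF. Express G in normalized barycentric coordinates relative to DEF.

Signed area of the reference triangle: [DEF] = ½·(0·(-7−(-14)) + (27/2)·(-14−5) + (-11)·(5−(-7))) = ½·(0 − 513/2 − 132) = -777/4.
[GEF] = ½·((-63/32)·(-7−(-14)) + (27/2)·(-14−(-151/16)) + (-11)·(-151/16−(-7))) = ½·(-441/32 − 1971/32 + 429/16) = -777/32, so the D-coordinate is (-777/32)/(-777/4) = 1/8.
[DGF] = ½·(0·(-151/16−(-14)) + (-63/32)·(-14−5) + (-11)·(5−(-151/16))) = ½·(0 + 1197/32 − 2541/16) = -3885/64, so the E-coordinate is 5/16.
[DEG] = ½·(0·(-7−(-151/16)) + (27/2)·(-151/16−5) + (-63/32)·(5−(-7))) = ½·(0 − 6237/32 − 189/8) = -6993/64, so the F-coordinate is 9/16.

(1/8, 5/16, 9/16)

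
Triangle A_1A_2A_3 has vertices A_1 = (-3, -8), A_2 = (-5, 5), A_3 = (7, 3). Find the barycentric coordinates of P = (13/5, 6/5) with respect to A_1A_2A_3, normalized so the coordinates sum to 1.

Signed area of the reference triangle: [A_1A_2A_3] = ½·((-3)·(5−3) + (-5)·(3−(-8)) + 7·(-8−5)) = ½·(-6 − 55 − 91) = -76.
[PA_2A_3] = ½·((13/5)·(5−3) + (-5)·(3−(6/5)) + 7·(6/5−5)) = ½·(26/5 − 9 − 133/5) = -76/5, so the A_1-coordinate is (-76/5)/(-76) = 1/5.
[A_1PA_3] = ½·((-3)·(6/5−3) + (13/5)·(3−(-8)) + 7·(-8−(6/5))) = ½·(27/5 + 143/5 − 322/5) = -76/5, so the A_2-coordinate is 1/5.
[A_1A_2P] = ½·((-3)·(5−(6/5)) + (-5)·(6/5−(-8)) + (13/5)·(-8−5)) = ½·(-57/5 − 46 − 169/5) = -228/5, so the A_3-coordinate is 3/5.

(1/5, 1/5, 3/5)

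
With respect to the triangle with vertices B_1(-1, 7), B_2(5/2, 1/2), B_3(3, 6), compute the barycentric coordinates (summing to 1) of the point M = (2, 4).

(1/5, 2/5, 2/5)

Signed area of the reference triangle: [B_1B_2B_3] = ½·((-1)·(1/2−6) + (5/2)·(6−7) + 3·(7−(1/2))) = ½·(11/2 − 5/2 + 39/2) = 45/4.
[MB_2B_3] = ½·(2·(1/2−6) + (5/2)·(6−4) + 3·(4−(1/2))) = ½·(-11 + 5 + 21/2) = 9/4, so the B_1-coordinate is (9/4)/(45/4) = 1/5.
[B_1MB_3] = ½·((-1)·(4−6) + 2·(6−7) + 3·(7−4)) = ½·(2 − 2 + 9) = 9/2, so the B_2-coordinate is 2/5.
[B_1B_2M] = ½·((-1)·(1/2−4) + (5/2)·(4−7) + 2·(7−(1/2))) = ½·(7/2 − 15/2 + 13) = 9/2, so the B_3-coordinate is 2/5.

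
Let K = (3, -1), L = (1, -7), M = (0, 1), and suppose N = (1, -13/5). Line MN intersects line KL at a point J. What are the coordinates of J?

(5/3, -5)

Barycentric coordinates of N with respect to KLM: (1/5, 2/5, 2/5).
On side KL the M-coordinate is zero; dropping N's M-weight 2/5 and renormalizing the remaining 1/5 : 2/5 gives weights 1/3, 2/3 on K, L.
J = (1/3)·(3, -1) + (2/3)·(1, -7) = (5/3, -5).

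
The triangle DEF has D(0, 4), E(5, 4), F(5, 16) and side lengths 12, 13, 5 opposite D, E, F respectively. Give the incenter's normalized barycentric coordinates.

(2/5, 13/30, 1/6)

The incenter has barycentric coordinates proportional to the opposite side lengths: (12 : 13 : 5).
Normalizing by 12+13+5 = 30 gives (2/5, 13/30, 1/6).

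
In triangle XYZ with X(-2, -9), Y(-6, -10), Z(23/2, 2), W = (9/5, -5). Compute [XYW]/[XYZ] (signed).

2/5

[XYZ] = ½·((-2)·(-10−2) + (-6)·(2−(-9)) + (23/2)·(-9−(-10))) = ½·(24 − 66 + 23/2) = -61/4.
[XYW] = ½·((-2)·(-10−(-5)) + (-6)·(-5−(-9)) + (9/5)·(-9−(-10))) = ½·(10 − 24 + 9/5) = -61/10, so the ratio is (-61/10)/(-61/4) = 2/5.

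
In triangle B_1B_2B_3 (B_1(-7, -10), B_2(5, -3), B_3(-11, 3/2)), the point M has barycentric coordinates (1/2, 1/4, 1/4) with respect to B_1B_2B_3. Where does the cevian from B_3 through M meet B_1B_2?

(-3, -23/3)

Line B_3M meets B_1B_2 where the B_3-coordinate vanishes; zeroing M's B_3-weight and renormalizing leaves B_1, B_2-weights 1/2 : 1/4 → (2/3, 1/3).
So N = (2/3)·B_1 + (1/3)·B_2 = (-3, -23/3).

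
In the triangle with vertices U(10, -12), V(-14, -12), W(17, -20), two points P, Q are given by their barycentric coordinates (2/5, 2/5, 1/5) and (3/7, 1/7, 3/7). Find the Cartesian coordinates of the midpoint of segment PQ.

(199/35, -508/35)

Barycentric coordinates of the midpoint are the average: (29/70, 19/70, 11/35).
Converting: (29/70)·U + (19/70)·V + (11/35)·W = (199/35, -508/35).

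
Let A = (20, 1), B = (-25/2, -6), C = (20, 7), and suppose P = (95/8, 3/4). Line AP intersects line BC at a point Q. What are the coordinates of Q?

Barycentric coordinates of P with respect to ABC: (1/2, 1/4, 1/4).
On side BC the A-coordinate is zero; dropping P's A-weight 1/2 and renormalizing the remaining 1/4 : 1/4 gives weights 1/2, 1/2 on B, C.
Q = (1/2)·(-25/2, -6) + (1/2)·(20, 7) = (15/4, 1/2).

(15/4, 1/2)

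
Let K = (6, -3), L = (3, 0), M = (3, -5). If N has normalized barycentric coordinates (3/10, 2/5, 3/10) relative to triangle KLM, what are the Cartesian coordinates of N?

N = (3/10)·K + (2/5)·L + (3/10)·M.
x-coordinate: (3/10)·6 + (2/5)·3 + (3/10)·3 = 39/10.
y-coordinate: (3/10)·(-3) + (2/5)·0 + (3/10)·(-5) = -12/5.

(39/10, -12/5)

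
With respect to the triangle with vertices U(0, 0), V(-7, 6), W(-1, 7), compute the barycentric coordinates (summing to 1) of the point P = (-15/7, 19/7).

(4/7, 2/7, 1/7)

Signed area of the reference triangle: [UVW] = ½·(0·(6−7) + (-7)·(7−0) + (-1)·(0−6)) = ½·(0 − 49 + 6) = -43/2.
[PVW] = ½·((-15/7)·(6−7) + (-7)·(7−(19/7)) + (-1)·(19/7−6)) = ½·(15/7 − 30 + 23/7) = -86/7, so the U-coordinate is (-86/7)/(-43/2) = 4/7.
[UPW] = ½·(0·(19/7−7) + (-15/7)·(7−0) + (-1)·(0−(19/7))) = ½·(0 − 15 + 19/7) = -43/7, so the V-coordinate is 2/7.
[UVP] = ½·(0·(6−(19/7)) + (-7)·(19/7−0) + (-15/7)·(0−6)) = ½·(0 − 19 + 90/7) = -43/14, so the W-coordinate is 1/7.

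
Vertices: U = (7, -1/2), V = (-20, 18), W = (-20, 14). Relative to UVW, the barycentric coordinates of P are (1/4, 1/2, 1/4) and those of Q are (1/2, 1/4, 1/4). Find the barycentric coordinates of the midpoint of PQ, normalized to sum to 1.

(3/8, 3/8, 1/4)

Since both coordinate triples sum to 1, the midpoint's barycentrics are the componentwise average.
(1/4+1/2)/2 = 3/8; similarly 3/8 and 1/4.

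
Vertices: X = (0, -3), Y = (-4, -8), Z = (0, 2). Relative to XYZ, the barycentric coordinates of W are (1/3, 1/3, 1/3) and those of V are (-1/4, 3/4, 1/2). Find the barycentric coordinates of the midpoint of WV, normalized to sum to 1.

Since both coordinate triples sum to 1, the midpoint's barycentrics are the componentwise average.
(1/3+-1/4)/2 = 1/24; similarly 13/24 and 5/12.

(1/24, 13/24, 5/12)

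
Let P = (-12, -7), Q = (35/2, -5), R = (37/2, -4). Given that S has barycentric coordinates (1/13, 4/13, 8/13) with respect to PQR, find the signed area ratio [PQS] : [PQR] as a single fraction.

The signed ratio [PQS]/[PQR] equals the barycentric coordinate of S at vertex R, which is 8/13.

8/13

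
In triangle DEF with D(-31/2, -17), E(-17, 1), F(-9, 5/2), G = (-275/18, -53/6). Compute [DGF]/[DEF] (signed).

[DEF] = ½·((-31/2)·(1−(5/2)) + (-17)·(5/2−(-17)) + (-9)·(-17−1)) = ½·(93/4 − 663/2 + 162) = -585/8.
[DGF] = ½·((-31/2)·(-53/6−(5/2)) + (-275/18)·(5/2−(-17)) + (-9)·(-17−(-53/6))) = ½·(527/3 − 3575/12 + 147/2) = -195/8, so the ratio is (-195/8)/(-585/8) = 1/3.

1/3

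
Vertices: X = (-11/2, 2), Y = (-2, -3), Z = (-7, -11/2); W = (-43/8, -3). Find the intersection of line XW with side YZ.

(-16/3, -14/3)

Barycentric coordinates of W with respect to XYZ: (1/4, 1/4, 1/2).
On side YZ the X-coordinate is zero; dropping W's X-weight 1/4 and renormalizing the remaining 1/4 : 1/2 gives weights 1/3, 2/3 on Y, Z.
V = (1/3)·(-2, -3) + (2/3)·(-7, -11/2) = (-16/3, -14/3).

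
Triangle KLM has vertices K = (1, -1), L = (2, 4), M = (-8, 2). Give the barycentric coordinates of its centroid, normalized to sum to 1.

The centroid is the average of the vertices, so each weight is 1/3.

(1/3, 1/3, 1/3)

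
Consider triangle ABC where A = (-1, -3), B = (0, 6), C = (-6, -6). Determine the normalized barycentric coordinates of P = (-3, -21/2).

Signed area of the reference triangle: [ABC] = ½·((-1)·(6−(-6)) + 0·(-6−(-3)) + (-6)·(-3−6)) = ½·(-12 + 0 + 54) = 21.
[PBC] = ½·((-3)·(6−(-6)) + 0·(-6−(-21/2)) + (-6)·(-21/2−6)) = ½·(-36 + 0 + 99) = 63/2, so the A-coordinate is (63/2)/21 = 3/2.
[APC] = ½·((-1)·(-21/2−(-6)) + (-3)·(-6−(-3)) + (-6)·(-3−(-21/2))) = ½·(9/2 + 9 − 45) = -63/4, so the B-coordinate is -3/4.
[ABP] = ½·((-1)·(6−(-21/2)) + 0·(-21/2−(-3)) + (-3)·(-3−6)) = ½·(-33/2 + 0 + 27) = 21/4, so the C-coordinate is 1/4.
Check: 3/2 − 3/4 + 1/4 = 1.

(3/2, -3/4, 1/4)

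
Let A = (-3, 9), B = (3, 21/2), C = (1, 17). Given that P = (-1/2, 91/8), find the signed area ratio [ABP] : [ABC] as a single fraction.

[ABC] = ½·((-3)·(21/2−17) + 3·(17−9) + 1·(9−(21/2))) = ½·(39/2 + 24 − 3/2) = 21.
[ABP] = ½·((-3)·(21/2−(91/8)) + 3·(91/8−9) + (-1/2)·(9−(21/2))) = ½·(21/8 + 57/8 + 3/4) = 21/4, so the ratio is (21/4)/21 = 1/4.

1/4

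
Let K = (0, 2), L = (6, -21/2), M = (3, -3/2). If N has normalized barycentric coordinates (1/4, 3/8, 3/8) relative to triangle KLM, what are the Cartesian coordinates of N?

N = (1/4)·K + (3/8)·L + (3/8)·M.
x-coordinate: (1/4)·0 + (3/8)·6 + (3/8)·3 = 27/8.
y-coordinate: (1/4)·2 + (3/8)·(-21/2) + (3/8)·(-3/2) = -4.

(27/8, -4)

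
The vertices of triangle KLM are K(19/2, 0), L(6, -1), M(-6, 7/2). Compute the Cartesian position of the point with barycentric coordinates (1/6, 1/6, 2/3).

(-17/12, 13/6)

N = (1/6)·K + (1/6)·L + (2/3)·M.
x-coordinate: (1/6)·(19/2) + (1/6)·6 + (2/3)·(-6) = -17/12.
y-coordinate: (1/6)·0 + (1/6)·(-1) + (2/3)·(7/2) = 13/6.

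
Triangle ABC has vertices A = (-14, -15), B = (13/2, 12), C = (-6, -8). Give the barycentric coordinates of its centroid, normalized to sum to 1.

The centroid is the average of the vertices, so each weight is 1/3.

(1/3, 1/3, 1/3)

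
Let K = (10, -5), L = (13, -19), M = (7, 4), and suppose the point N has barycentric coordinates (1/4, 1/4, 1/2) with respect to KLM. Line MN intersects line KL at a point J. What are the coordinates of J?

Line MN meets KL where the M-coordinate vanishes; zeroing N's M-weight and renormalizing leaves K, L-weights 1/4 : 1/4 → (1/2, 1/2).
So J = (1/2)·K + (1/2)·L = (23/2, -12).

(23/2, -12)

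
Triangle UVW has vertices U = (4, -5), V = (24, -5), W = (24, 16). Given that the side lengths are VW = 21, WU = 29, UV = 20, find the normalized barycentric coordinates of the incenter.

The incenter has barycentric coordinates proportional to the opposite side lengths: (21 : 29 : 20).
Normalizing by 21+29+20 = 70 gives (3/10, 29/70, 2/7).

(3/10, 29/70, 2/7)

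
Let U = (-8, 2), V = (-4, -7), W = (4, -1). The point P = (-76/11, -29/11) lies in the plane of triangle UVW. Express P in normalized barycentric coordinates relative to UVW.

(6/11, 6/11, -1/11)

Signed area of the reference triangle: [UVW] = ½·((-8)·(-7−(-1)) + (-4)·(-1−2) + 4·(2−(-7))) = ½·(48 + 12 + 36) = 48.
[PVW] = ½·((-76/11)·(-7−(-1)) + (-4)·(-1−(-29/11)) + 4·(-29/11−(-7))) = ½·(456/11 − 72/11 + 192/11) = 288/11, so the U-coordinate is (288/11)/48 = 6/11.
[UPW] = ½·((-8)·(-29/11−(-1)) + (-76/11)·(-1−2) + 4·(2−(-29/11))) = ½·(144/11 + 228/11 + 204/11) = 288/11, so the V-coordinate is 6/11.
[UVP] = ½·((-8)·(-7−(-29/11)) + (-4)·(-29/11−2) + (-76/11)·(2−(-7))) = ½·(384/11 + 204/11 − 684/11) = -48/11, so the W-coordinate is -1/11.
Check: 6/11 + 6/11 − 1/11 = 1.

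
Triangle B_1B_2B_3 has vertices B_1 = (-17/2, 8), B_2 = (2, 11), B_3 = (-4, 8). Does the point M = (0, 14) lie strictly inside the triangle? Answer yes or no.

Barycentric coordinates of M: (16/9, 2, -25/9).
The three coordinates are positive, positive, negative; a point is interior exactly when all three are positive.

no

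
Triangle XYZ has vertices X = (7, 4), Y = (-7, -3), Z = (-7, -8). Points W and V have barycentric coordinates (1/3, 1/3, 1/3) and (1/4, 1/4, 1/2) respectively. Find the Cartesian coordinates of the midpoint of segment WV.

Barycentric coordinates of the midpoint are the average: (7/24, 7/24, 5/12).
Converting: (7/24)·X + (7/24)·Y + (5/12)·Z = (-35/12, -73/24).

(-35/12, -73/24)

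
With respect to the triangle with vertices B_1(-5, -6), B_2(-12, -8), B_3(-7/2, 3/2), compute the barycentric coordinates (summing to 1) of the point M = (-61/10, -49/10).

Signed area of the reference triangle: [B_1B_2B_3] = ½·((-5)·(-8−(3/2)) + (-12)·(3/2−(-6)) + (-7/2)·(-6−(-8))) = ½·(95/2 − 90 − 7) = -99/4.
[MB_2B_3] = ½·((-61/10)·(-8−(3/2)) + (-12)·(3/2−(-49/10)) + (-7/2)·(-49/10−(-8))) = ½·(1159/20 − 384/5 − 217/20) = -297/20, so the B_1-coordinate is (-297/20)/(-99/4) = 3/5.
[B_1MB_3] = ½·((-5)·(-49/10−(3/2)) + (-61/10)·(3/2−(-6)) + (-7/2)·(-6−(-49/10))) = ½·(32 − 183/4 + 77/20) = -99/20, so the B_2-coordinate is 1/5.
[B_1B_2M] = ½·((-5)·(-8−(-49/10)) + (-12)·(-49/10−(-6)) + (-61/10)·(-6−(-8))) = ½·(31/2 − 66/5 − 61/5) = -99/20, so the B_3-coordinate is 1/5.
Check: 3/5 + 1/5 + 1/5 = 1.

(3/5, 1/5, 1/5)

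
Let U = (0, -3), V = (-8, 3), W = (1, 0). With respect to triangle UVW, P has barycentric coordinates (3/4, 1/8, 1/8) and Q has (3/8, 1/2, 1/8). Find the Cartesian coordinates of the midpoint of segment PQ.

Barycentric coordinates of the midpoint are the average: (9/16, 5/16, 1/8).
Converting: (9/16)·U + (5/16)·V + (1/8)·W = (-19/8, -3/4).

(-19/8, -3/4)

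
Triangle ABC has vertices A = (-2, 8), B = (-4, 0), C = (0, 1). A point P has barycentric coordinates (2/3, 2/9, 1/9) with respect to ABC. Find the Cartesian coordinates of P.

(-20/9, 49/9)

P = (2/3)·A + (2/9)·B + (1/9)·C.
x-coordinate: (2/3)·(-2) + (2/9)·(-4) + (1/9)·0 = -20/9.
y-coordinate: (2/3)·8 + (2/9)·0 + (1/9)·1 = 49/9.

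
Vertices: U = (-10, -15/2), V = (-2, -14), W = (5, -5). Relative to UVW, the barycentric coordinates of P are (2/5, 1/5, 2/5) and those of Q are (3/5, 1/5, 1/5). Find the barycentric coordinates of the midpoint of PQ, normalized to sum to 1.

(1/2, 1/5, 3/10)

Since both coordinate triples sum to 1, the midpoint's barycentrics are the componentwise average.
(2/5+3/5)/2 = 1/2; similarly 1/5 and 3/10.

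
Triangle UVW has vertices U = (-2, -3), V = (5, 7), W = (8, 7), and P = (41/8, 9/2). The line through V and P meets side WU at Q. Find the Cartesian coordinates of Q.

Barycentric coordinates of P with respect to UVW: (1/4, 1/8, 5/8).
On side WU the V-coordinate is zero; dropping P's V-weight 1/8 and renormalizing the remaining 5/8 : 1/4 gives weights 5/7, 2/7 on W, U.
Q = (5/7)·(8, 7) + (2/7)·(-2, -3) = (36/7, 29/7).

(36/7, 29/7)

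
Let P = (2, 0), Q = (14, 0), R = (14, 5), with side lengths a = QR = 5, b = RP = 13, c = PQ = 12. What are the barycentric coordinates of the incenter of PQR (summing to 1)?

(1/6, 13/30, 2/5)

The incenter has barycentric coordinates proportional to the opposite side lengths: (5 : 13 : 12).
Normalizing by 5+13+12 = 30 gives (1/6, 13/30, 2/5).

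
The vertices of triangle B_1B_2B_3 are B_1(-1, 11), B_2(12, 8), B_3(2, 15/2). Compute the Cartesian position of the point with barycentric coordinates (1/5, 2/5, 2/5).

M = (1/5)·B_1 + (2/5)·B_2 + (2/5)·B_3.
x-coordinate: (1/5)·(-1) + (2/5)·12 + (2/5)·2 = 27/5.
y-coordinate: (1/5)·11 + (2/5)·8 + (2/5)·(15/2) = 42/5.

(27/5, 42/5)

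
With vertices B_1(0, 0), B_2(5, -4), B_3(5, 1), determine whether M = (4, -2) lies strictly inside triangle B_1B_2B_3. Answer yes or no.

yes

Barycentric coordinates of M: (1/5, 14/25, 6/25).
The three coordinates are positive, positive, positive; a point is interior exactly when all three are positive.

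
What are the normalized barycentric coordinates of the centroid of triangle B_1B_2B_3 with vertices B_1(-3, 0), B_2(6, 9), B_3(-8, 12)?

The centroid is the average of the vertices, so each weight is 1/3.

(1/3, 1/3, 1/3)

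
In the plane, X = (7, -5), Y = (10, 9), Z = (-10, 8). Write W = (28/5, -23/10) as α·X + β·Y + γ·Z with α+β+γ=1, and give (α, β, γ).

Signed area of the reference triangle: [XYZ] = ½·(7·(9−8) + 10·(8−(-5)) + (-10)·(-5−9)) = ½·(7 + 130 + 140) = 277/2.
[WYZ] = ½·((28/5)·(9−8) + 10·(8−(-23/10)) + (-10)·(-23/10−9)) = ½·(28/5 + 103 + 113) = 554/5, so the X-coordinate is (554/5)/(277/2) = 4/5.
[XWZ] = ½·(7·(-23/10−8) + (28/5)·(8−(-5)) + (-10)·(-5−(-23/10))) = ½·(-721/10 + 364/5 + 27) = 277/20, so the Y-coordinate is 1/10.
[XYW] = ½·(7·(9−(-23/10)) + 10·(-23/10−(-5)) + (28/5)·(-5−9)) = ½·(791/10 + 27 − 392/5) = 277/20, so the Z-coordinate is 1/10.

(4/5, 1/10, 1/10)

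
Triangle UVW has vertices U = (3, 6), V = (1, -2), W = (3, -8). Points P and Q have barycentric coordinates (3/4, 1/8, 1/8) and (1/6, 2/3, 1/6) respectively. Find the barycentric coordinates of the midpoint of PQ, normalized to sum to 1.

(11/24, 19/48, 7/48)

Since both coordinate triples sum to 1, the midpoint's barycentrics are the componentwise average.
(3/4+1/6)/2 = 11/24; similarly 19/48 and 7/48.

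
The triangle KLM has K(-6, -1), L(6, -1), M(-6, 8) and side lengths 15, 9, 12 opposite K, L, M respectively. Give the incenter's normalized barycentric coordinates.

(5/12, 1/4, 1/3)

The incenter has barycentric coordinates proportional to the opposite side lengths: (15 : 9 : 12).
Normalizing by 15+9+12 = 36 gives (5/12, 1/4, 1/3).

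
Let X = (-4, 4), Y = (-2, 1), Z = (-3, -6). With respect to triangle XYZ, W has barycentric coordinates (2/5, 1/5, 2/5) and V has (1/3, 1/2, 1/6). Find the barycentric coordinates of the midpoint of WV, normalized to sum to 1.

Since both coordinate triples sum to 1, the midpoint's barycentrics are the componentwise average.
(2/5+1/3)/2 = 11/30; similarly 7/20 and 17/60.

(11/30, 7/20, 17/60)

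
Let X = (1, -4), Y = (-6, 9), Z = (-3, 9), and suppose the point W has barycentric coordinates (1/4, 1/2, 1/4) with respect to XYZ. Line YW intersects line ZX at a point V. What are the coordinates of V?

(-1, 5/2)

Line YW meets ZX where the Y-coordinate vanishes; zeroing W's Y-weight and renormalizing leaves Z, X-weights 1/4 : 1/4 → (1/2, 1/2).
So V = (1/2)·Z + (1/2)·X = (-1, 5/2).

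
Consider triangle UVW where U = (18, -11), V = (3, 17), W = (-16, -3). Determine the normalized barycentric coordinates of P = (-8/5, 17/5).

(1/5, 2/5, 2/5)

Signed area of the reference triangle: [UVW] = ½·(18·(17−(-3)) + 3·(-3−(-11)) + (-16)·(-11−17)) = ½·(360 + 24 + 448) = 416.
[PVW] = ½·((-8/5)·(17−(-3)) + 3·(-3−(17/5)) + (-16)·(17/5−17)) = ½·(-32 − 96/5 + 1088/5) = 416/5, so the U-coordinate is (416/5)/416 = 1/5.
[UPW] = ½·(18·(17/5−(-3)) + (-8/5)·(-3−(-11)) + (-16)·(-11−(17/5))) = ½·(576/5 − 64/5 + 1152/5) = 832/5, so the V-coordinate is 2/5.
[UVP] = ½·(18·(17−(17/5)) + 3·(17/5−(-11)) + (-8/5)·(-11−17)) = ½·(1224/5 + 216/5 + 224/5) = 832/5, so the W-coordinate is 2/5.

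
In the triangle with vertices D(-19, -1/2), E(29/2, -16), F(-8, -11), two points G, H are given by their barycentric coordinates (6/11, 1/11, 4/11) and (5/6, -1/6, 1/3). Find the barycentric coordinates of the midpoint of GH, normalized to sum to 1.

Since both coordinate triples sum to 1, the midpoint's barycentrics are the componentwise average.
(6/11+5/6)/2 = 91/132; similarly -5/132 and 23/66.

(91/132, -5/132, 23/66)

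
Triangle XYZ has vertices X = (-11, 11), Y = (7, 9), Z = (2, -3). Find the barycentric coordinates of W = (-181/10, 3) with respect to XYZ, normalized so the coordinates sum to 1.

Signed area of the reference triangle: [XYZ] = ½·((-11)·(9−(-3)) + 7·(-3−11) + 2·(11−9)) = ½·(-132 − 98 + 4) = -113.
[WYZ] = ½·((-181/10)·(9−(-3)) + 7·(-3−3) + 2·(3−9)) = ½·(-1086/5 − 42 − 12) = -678/5, so the X-coordinate is (-678/5)/(-113) = 6/5.
[XWZ] = ½·((-11)·(3−(-3)) + (-181/10)·(-3−11) + 2·(11−3)) = ½·(-66 + 1267/5 + 16) = 1017/10, so the Y-coordinate is -9/10.
[XYW] = ½·((-11)·(9−3) + 7·(3−11) + (-181/10)·(11−9)) = ½·(-66 − 56 − 181/5) = -791/10, so the Z-coordinate is 7/10.

(6/5, -9/10, 7/10)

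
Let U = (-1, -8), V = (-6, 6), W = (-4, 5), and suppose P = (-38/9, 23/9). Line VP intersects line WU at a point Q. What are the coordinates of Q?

(-14/5, -1/5)

Barycentric coordinates of P with respect to UVW: (2/9, 4/9, 1/3).
On side WU the V-coordinate is zero; dropping P's V-weight 4/9 and renormalizing the remaining 1/3 : 2/9 gives weights 3/5, 2/5 on W, U.
Q = (3/5)·(-4, 5) + (2/5)·(-1, -8) = (-14/5, -1/5).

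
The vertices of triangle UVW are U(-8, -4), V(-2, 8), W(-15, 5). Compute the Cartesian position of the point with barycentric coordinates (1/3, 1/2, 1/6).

P = (1/3)·U + (1/2)·V + (1/6)·W.
x-coordinate: (1/3)·(-8) + (1/2)·(-2) + (1/6)·(-15) = -37/6.
y-coordinate: (1/3)·(-4) + (1/2)·8 + (1/6)·5 = 7/2.

(-37/6, 7/2)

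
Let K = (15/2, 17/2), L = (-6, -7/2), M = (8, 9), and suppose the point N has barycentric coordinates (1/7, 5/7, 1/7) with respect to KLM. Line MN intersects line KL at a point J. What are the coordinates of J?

Line MN meets KL where the M-coordinate vanishes; zeroing N's M-weight and renormalizing leaves K, L-weights 1/7 : 5/7 → (1/6, 5/6).
So J = (1/6)·K + (5/6)·L = (-15/4, -3/2).

(-15/4, -3/2)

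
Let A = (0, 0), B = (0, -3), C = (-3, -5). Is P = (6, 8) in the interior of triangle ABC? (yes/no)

no

Barycentric coordinates of P: (7/3, 2/3, -2).
The three coordinates are positive, positive, negative; a point is interior exactly when all three are positive.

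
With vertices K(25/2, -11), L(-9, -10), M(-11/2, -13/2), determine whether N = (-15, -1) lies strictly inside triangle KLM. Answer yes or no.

no

Barycentric coordinates of N: (-2/3, -5/7, 50/21).
The three coordinates are negative, negative, positive; a point is interior exactly when all three are positive.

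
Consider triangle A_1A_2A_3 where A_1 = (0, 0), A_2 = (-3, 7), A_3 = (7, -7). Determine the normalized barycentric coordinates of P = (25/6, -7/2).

(1/6, 1/6, 2/3)

Signed area of the reference triangle: [A_1A_2A_3] = ½·(0·(7−(-7)) + (-3)·(-7−0) + 7·(0−7)) = ½·(0 + 21 − 49) = -14.
[PA_2A_3] = ½·((25/6)·(7−(-7)) + (-3)·(-7−(-7/2)) + 7·(-7/2−7)) = ½·(175/3 + 21/2 − 147/2) = -7/3, so the A_1-coordinate is (-7/3)/(-14) = 1/6.
[A_1PA_3] = ½·(0·(-7/2−(-7)) + (25/6)·(-7−0) + 7·(0−(-7/2))) = ½·(0 − 175/6 + 49/2) = -7/3, so the A_2-coordinate is 1/6.
[A_1A_2P] = ½·(0·(7−(-7/2)) + (-3)·(-7/2−0) + (25/6)·(0−7)) = ½·(0 + 21/2 − 175/6) = -28/3, so the A_3-coordinate is 2/3.
Check: 1/6 + 1/6 + 2/3 = 1.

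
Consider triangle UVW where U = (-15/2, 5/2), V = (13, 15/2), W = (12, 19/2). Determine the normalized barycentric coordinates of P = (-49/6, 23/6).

(1, -2/3, 2/3)

Signed area of the reference triangle: [UVW] = ½·((-15/2)·(15/2−(19/2)) + 13·(19/2−(5/2)) + 12·(5/2−(15/2))) = ½·(15 + 91 − 60) = 23.
[PVW] = ½·((-49/6)·(15/2−(19/2)) + 13·(19/2−(23/6)) + 12·(23/6−(15/2))) = ½·(49/3 + 221/3 − 44) = 23, so the U-coordinate is 23/23 = 1.
[UPW] = ½·((-15/2)·(23/6−(19/2)) + (-49/6)·(19/2−(5/2)) + 12·(5/2−(23/6))) = ½·(85/2 − 343/6 − 16) = -46/3, so the V-coordinate is -2/3.
[UVP] = ½·((-15/2)·(15/2−(23/6)) + 13·(23/6−(5/2)) + (-49/6)·(5/2−(15/2))) = ½·(-55/2 + 52/3 + 245/6) = 46/3, so the W-coordinate is 2/3.
Check: 1 − 2/3 + 2/3 = 1.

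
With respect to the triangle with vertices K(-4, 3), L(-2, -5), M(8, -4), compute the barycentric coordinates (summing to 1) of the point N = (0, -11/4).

(1/4, 1/2, 1/4)

Signed area of the reference triangle: [KLM] = ½·((-4)·(-5−(-4)) + (-2)·(-4−3) + 8·(3−(-5))) = ½·(4 + 14 + 64) = 41.
[NLM] = ½·(0·(-5−(-4)) + (-2)·(-4−(-11/4)) + 8·(-11/4−(-5))) = ½·(0 + 5/2 + 18) = 41/4, so the K-coordinate is (41/4)/41 = 1/4.
[KNM] = ½·((-4)·(-11/4−(-4)) + 0·(-4−3) + 8·(3−(-11/4))) = ½·(-5 + 0 + 46) = 41/2, so the L-coordinate is 1/2.
[KLN] = ½·((-4)·(-5−(-11/4)) + (-2)·(-11/4−3) + 0·(3−(-5))) = ½·(9 + 23/2 + 0) = 41/4, so the M-coordinate is 1/4.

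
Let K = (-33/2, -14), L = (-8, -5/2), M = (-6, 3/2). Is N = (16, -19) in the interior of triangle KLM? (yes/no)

Barycentric coordinates of N: (-129/11, 2225/44, -1665/44).
The three coordinates are negative, positive, negative; a point is interior exactly when all three are positive.

no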